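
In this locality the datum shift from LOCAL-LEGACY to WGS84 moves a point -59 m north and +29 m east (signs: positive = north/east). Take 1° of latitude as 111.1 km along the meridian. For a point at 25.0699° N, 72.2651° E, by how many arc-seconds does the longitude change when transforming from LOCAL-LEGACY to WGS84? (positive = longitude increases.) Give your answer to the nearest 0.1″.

Δλ = 1.0″

At latitude 25.0699°, cos φ = 0.905792.
1° of longitude at this latitude = 111.1 × cos φ = 100.63 km, so Δλ = 29.0 / 100633.4 = 0.0002882° = 1.037″.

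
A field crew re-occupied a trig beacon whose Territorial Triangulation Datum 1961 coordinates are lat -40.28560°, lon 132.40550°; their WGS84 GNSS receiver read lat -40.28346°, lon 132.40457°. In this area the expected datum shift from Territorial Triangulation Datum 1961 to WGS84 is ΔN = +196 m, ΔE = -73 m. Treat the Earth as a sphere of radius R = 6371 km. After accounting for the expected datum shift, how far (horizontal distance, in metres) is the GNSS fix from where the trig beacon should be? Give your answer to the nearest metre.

42 m

Observed coordinate differences: Δφ = +0.00214°, Δλ = -0.00093°.
Converting to metres (1° lat = 111195 m, cos φ = 0.762831): observed ΔN = 238.0 m, observed ΔE = -78.9 m.
Subtracting the expected shift leaves a residual of 238.0 − (196) = 42.0 m north and -78.9 − (-73) = -5.9 m east.
Residual distance = √(42.0² + (-5.9)²) = 42.4 m.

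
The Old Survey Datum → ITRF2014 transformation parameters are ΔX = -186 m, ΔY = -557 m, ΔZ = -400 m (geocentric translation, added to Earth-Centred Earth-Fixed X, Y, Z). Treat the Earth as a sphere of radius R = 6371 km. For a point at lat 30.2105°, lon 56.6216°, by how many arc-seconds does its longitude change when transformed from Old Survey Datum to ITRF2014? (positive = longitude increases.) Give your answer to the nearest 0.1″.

Δλ = -5.7″

sin φ = 0.503178, cos φ = 0.864183, sin λ = 0.835055, cos λ = 0.550166.
East component: ΔE = −sin λ·ΔX + cos λ·ΔY = −(0.835055)(-186) + (0.550166)(-557) = -151.12 m.
1° of latitude spans πR/180 = 111195 m; at latitude φ, 1° of longitude spans that × cos φ = 96092.7 m, so Δλ = -151.12 / 96092.7 × 3600 = -5.662″.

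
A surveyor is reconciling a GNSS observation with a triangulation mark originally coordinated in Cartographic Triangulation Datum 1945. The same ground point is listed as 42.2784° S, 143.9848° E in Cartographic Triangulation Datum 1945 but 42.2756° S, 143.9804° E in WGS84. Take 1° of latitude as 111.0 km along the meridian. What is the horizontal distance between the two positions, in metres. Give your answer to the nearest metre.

Δφ = -42.2756° − -42.2784° = +0.0028°; Δλ = 143.9804° − 143.9848° = -0.0044°.
ΔN = Δφ × 111000 = 310.8 m; ΔE = Δλ × 111000 × cos(-42.2784°) = -0.0044 × 111000 × 0.739885 = -361.4 m.
Distance = √(ΔE² + ΔN²) = √((-361.4)² + 310.8²) = 476.6 m.

477 m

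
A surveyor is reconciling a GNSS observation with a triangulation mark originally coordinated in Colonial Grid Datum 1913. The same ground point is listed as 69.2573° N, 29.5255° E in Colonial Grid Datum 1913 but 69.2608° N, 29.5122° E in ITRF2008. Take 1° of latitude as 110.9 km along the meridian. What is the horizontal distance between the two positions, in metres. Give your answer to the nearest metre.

Δφ = 69.2608° − 69.2573° = +0.0035°; Δλ = 29.5122° − 29.5255° = -0.0133°.
ΔN = Δφ × 110900 = 388.2 m; ΔE = Δλ × 110900 × cos(69.2573°) = -0.0133 × 110900 × 0.354172 = -522.4 m.
Distance = √(ΔE² + ΔN²) = √((-522.4)² + 388.2²) = 650.8 m.

651 m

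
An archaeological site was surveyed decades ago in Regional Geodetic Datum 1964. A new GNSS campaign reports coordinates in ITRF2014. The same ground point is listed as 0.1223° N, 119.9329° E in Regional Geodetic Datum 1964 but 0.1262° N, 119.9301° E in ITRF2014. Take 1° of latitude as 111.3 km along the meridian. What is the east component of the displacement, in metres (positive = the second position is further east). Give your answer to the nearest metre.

ΔE = -312 m

Δφ = 0.1262° − 0.1223° = +0.0039°; Δλ = 119.9301° − 119.9329° = -0.0028°.
ΔN = Δφ × 111300 = 434.1 m; ΔE = Δλ × 111300 × cos(0.1223°) = -0.0028 × 111300 × 0.999998 = -311.6 m.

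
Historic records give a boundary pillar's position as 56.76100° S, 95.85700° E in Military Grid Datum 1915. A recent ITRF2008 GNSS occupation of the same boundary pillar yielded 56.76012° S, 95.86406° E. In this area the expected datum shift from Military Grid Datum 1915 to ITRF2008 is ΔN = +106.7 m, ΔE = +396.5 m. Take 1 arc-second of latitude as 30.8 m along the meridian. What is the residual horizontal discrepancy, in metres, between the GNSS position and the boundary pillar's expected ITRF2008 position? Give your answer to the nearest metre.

Observed coordinate differences: Δφ = +0.00088°, Δλ = +0.00706°.
Converting to metres (1° lat = 110880 m, cos φ = 0.548133): observed ΔN = 97.6 m, observed ΔE = 429.1 m.
Subtracting the expected shift leaves a residual of 97.6 − (106.7) = -9.1 m north and 429.1 − (396.5) = 32.6 m east.
Residual distance = √((-9.1)² + 32.6²) = 33.8 m.

34 m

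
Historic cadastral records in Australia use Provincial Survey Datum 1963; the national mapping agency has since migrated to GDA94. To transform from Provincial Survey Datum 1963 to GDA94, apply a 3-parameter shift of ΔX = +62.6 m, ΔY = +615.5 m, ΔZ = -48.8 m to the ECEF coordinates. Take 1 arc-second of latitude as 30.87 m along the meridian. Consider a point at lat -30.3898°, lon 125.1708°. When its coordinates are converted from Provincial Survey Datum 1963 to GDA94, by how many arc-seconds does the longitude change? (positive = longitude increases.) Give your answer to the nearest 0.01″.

Δλ = -15.24″

sin φ = -0.505880, cos φ = 0.862604, sin λ = 0.817439, cos λ = -0.576016.
East component: ΔE = −sin λ·ΔX + cos λ·ΔY = −(0.817439)(62.6) + (-0.576016)(615.5) = -405.71 m.
1° of latitude spans 3600 × 30.87 = 111132 m; at latitude φ, 1° of longitude spans that × cos φ = 95862.9 m, so Δλ = -405.71 / 95862.9 × 3600 = -15.236″.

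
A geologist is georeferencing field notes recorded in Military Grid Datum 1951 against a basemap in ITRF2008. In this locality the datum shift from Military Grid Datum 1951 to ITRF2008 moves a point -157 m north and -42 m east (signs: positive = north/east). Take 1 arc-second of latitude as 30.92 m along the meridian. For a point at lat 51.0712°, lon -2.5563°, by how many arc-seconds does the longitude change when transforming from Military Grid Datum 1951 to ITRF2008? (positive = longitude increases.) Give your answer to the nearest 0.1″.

At latitude 51.0712°, cos φ = 0.628354.
1″ of longitude at this latitude = 30.92 × cos φ = 19.4287 m, so Δλ = -42.0 / 19.4287 = -2.162″.

Δλ = -2.2″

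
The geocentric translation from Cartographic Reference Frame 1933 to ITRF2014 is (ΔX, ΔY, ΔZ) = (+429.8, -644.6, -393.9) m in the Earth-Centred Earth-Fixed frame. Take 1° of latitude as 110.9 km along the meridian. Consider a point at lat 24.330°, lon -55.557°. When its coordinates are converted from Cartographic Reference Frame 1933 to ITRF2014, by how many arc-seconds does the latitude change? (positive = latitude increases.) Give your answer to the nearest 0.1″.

Δφ = -22.0″

sin φ = 0.411992, cos φ = 0.911188, sin λ = -0.824689, cos λ = 0.565586.
North component: ΔN = −sin φ cos λ·ΔX − sin φ sin λ·ΔY + cos φ·ΔZ = −(0.411992)(0.565586)(429.8) − (0.411992)(-0.824689)(-644.6) + (0.911188)(-393.9) = -678.08 m.
1° of latitude spans 110900 m, so Δφ = -678.08 / 110900 × 3600 = -22.012″.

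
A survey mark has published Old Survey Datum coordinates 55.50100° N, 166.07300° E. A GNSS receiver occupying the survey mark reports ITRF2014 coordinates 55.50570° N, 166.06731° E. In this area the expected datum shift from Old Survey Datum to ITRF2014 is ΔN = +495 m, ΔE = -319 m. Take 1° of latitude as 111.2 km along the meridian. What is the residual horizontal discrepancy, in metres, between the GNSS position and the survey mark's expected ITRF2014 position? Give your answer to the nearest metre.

Observed coordinate differences: Δφ = +0.00470°, Δλ = -0.00569°.
Converting to metres (1° lat = 111200 m, cos φ = 0.566392): observed ΔN = 522.6 m, observed ΔE = -358.4 m.
Subtracting the expected shift leaves a residual of 522.6 − (495) = 27.6 m north and -358.4 − (-319) = -39.4 m east.
Residual distance = √(27.6² + (-39.4)²) = 48.1 m.

48 m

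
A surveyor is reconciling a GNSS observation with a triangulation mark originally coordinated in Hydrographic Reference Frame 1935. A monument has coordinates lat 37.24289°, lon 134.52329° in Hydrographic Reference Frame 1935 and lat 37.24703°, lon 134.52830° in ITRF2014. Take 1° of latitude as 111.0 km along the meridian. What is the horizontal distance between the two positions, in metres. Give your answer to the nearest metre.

638 m

Δφ = 37.24703° − 37.24289° = +0.00414°; Δλ = 134.52830° − 134.52329° = +0.00501°.
ΔN = Δφ × 111000 = 459.5 m; ΔE = Δλ × 111000 × cos(37.24289°) = +0.00501 × 111000 × 0.796077 = 442.7 m.
Distance = √(ΔE² + ΔN²) = √(442.7² + 459.5²) = 638.1 m.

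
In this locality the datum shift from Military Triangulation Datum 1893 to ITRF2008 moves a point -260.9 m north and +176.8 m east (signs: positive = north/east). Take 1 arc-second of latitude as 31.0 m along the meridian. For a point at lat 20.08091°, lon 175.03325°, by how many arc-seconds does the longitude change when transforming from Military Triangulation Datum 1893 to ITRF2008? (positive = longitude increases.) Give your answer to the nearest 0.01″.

At latitude 20.08091°, cos φ = 0.939209.
1″ of longitude at this latitude = 31.00 × cos φ = 29.1155 m, so Δλ = 176.8 / 29.1155 = 6.072″.

Δλ = 6.07″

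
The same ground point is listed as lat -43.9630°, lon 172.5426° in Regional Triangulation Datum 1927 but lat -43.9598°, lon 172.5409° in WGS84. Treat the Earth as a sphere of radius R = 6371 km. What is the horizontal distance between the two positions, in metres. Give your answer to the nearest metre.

381 m

Δφ = -43.9598° − -43.9630° = +0.0032°; Δλ = 172.5409° − 172.5426° = -0.0017°.
1° along a meridian = πR/180 = 111195 m.
ΔN = Δφ × 111195 = 355.8 m; ΔE = Δλ × 111195 × cos(-43.9630°) = -0.0017 × 111195 × 0.719788 = -136.1 m.
Distance = √(ΔE² + ΔN²) = √((-136.1)² + 355.8²) = 381.0 m.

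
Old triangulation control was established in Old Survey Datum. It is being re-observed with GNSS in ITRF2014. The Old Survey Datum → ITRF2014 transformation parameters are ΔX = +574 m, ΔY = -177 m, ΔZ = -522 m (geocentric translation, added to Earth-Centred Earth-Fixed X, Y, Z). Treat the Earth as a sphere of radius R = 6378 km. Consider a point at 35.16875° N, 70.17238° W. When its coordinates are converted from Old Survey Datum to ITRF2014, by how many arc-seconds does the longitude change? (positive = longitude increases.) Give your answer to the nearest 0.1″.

sin φ = 0.575987, cos φ = 0.817459, sin λ = -0.940717, cos λ = 0.339191.
East component: ΔE = −sin λ·ΔX + cos λ·ΔY = −(-0.940717)(574) + (0.339191)(-177) = 479.93 m.
1° of latitude spans πR/180 = 111317 m; at latitude φ, 1° of longitude spans that × cos φ = 90997.2 m, so Δλ = 479.93 / 90997.2 × 3600 = 18.987″.

Δλ = 19.0″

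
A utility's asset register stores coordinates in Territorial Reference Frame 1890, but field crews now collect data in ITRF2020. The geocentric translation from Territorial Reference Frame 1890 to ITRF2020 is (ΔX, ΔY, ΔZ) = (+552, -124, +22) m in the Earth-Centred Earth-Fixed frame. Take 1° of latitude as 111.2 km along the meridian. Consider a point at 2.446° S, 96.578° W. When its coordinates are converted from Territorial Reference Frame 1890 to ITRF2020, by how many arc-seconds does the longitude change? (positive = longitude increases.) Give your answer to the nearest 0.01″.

Δλ = 18.23″

sin φ = -0.042678, cos φ = 0.999089, sin λ = -0.993417, cos λ = -0.114556.
East component: ΔE = −sin λ·ΔX + cos λ·ΔY = −(-0.993417)(552) + (-0.114556)(-124) = 562.57 m.
1° of latitude spans 111200 m; at latitude φ, 1° of longitude spans that × cos φ = 111098.7 m, so Δλ = 562.57 / 111098.7 × 3600 = 18.229″.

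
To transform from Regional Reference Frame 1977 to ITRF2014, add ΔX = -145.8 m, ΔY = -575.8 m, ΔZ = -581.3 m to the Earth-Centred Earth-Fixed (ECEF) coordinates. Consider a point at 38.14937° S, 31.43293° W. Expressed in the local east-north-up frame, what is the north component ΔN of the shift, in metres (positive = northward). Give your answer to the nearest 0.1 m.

The local north axis is (−sin φ cos λ, −sin φ sin λ, cos φ), giving ΔN = -76.846 + 185.487 − 457.136 = -348.50 m.

ΔN = -348.5 m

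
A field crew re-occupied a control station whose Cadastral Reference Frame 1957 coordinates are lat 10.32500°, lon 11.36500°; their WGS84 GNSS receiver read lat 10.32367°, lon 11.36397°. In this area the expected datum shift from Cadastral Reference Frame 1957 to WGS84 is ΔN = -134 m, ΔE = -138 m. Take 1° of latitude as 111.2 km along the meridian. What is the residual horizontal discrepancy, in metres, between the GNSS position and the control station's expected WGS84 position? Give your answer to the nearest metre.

29 m

Observed coordinate differences: Δφ = -0.00133°, Δλ = -0.00103°.
Converting to metres (1° lat = 111200 m, cos φ = 0.983807): observed ΔN = -147.9 m, observed ΔE = -112.7 m.
Subtracting the expected shift leaves a residual of -147.9 − (-134) = -13.9 m north and -112.7 − (-138) = 25.3 m east.
Residual distance = √((-13.9)² + 25.3²) = 28.9 m.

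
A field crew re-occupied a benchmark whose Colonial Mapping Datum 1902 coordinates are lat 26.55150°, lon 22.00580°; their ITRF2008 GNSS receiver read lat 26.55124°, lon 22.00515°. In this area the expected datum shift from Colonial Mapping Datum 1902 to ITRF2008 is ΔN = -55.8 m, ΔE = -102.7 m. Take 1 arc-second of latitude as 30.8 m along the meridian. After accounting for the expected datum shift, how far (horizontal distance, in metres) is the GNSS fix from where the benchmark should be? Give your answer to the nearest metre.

Observed coordinate differences: Δφ = -0.00026°, Δλ = -0.00065°.
Converting to metres (1° lat = 110880 m, cos φ = 0.894533): observed ΔN = -28.8 m, observed ΔE = -64.5 m.
Subtracting the expected shift leaves a residual of -28.8 − (-55.8) = 27.0 m north and -64.5 − (-102.7) = 38.2 m east.
Residual distance = √(27.0² + 38.2²) = 46.8 m.

47 m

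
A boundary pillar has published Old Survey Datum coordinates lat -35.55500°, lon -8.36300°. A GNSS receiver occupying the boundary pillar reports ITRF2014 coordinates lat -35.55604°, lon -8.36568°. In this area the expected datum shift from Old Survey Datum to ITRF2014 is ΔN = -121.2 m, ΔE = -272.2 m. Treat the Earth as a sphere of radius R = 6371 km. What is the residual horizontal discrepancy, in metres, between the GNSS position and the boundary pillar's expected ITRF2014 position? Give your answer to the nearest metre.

Observed coordinate differences: Δφ = -0.00104°, Δλ = -0.00268°.
Converting to metres (1° lat = 111195 m, cos φ = 0.813558): observed ΔN = -115.6 m, observed ΔE = -242.4 m.
Subtracting the expected shift leaves a residual of -115.6 − (-121.2) = 5.6 m north and -242.4 − (-272.2) = 29.8 m east.
Residual distance = √(5.6² + 29.8²) = 30.3 m.

30 m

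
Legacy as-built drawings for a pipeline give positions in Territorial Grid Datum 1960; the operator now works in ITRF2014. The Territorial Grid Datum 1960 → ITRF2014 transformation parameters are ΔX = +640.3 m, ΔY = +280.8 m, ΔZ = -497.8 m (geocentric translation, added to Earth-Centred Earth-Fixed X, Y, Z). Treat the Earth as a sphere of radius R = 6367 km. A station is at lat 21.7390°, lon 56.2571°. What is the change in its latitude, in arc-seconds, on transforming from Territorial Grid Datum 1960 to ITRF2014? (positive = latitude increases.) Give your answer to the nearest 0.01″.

sin φ = 0.370379, cos φ = 0.928881, sin λ = 0.831538, cos λ = 0.555467.
North component: ΔN = −sin φ cos λ·ΔX − sin φ sin λ·ΔY + cos φ·ΔZ = −(0.370379)(0.555467)(640.3) − (0.370379)(0.831538)(280.8) + (0.928881)(-497.8) = -680.61 m.
1° of latitude spans πR/180 = 111125 m, so Δφ = -680.61 / 111125 × 3600 = -22.049″.

Δφ = -22.05″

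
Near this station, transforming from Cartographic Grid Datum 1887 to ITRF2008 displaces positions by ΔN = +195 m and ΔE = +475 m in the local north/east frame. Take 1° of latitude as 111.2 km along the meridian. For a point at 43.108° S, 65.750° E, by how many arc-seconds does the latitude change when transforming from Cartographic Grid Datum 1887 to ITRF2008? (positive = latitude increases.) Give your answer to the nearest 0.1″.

Δφ = 6.3″

1° of latitude = 111.2 km, so Δφ = 195.0 / 111200 = 0.0017536° = 6.313″.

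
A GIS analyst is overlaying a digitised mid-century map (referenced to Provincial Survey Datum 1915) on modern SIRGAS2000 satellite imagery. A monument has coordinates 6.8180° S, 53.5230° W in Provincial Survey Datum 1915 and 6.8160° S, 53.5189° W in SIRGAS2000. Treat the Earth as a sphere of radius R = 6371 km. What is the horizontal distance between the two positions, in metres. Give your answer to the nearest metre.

Δφ = -6.8160° − -6.8180° = +0.0020°; Δλ = -53.5189° − -53.5230° = +0.0041°.
1° along a meridian = πR/180 = 111195 m.
ΔN = Δφ × 111195 = 222.4 m; ΔE = Δλ × 111195 × cos(-6.8180°) = +0.0041 × 111195 × 0.992928 = 452.7 m.
Distance = √(ΔE² + ΔN²) = √(452.7² + 222.4²) = 504.4 m.

504 m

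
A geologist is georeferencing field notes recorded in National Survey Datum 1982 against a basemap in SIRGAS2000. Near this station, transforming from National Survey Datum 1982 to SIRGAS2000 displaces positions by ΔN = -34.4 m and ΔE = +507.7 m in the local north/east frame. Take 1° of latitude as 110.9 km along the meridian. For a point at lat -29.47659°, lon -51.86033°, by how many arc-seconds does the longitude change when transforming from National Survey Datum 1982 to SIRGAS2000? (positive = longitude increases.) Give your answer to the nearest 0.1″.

Δλ = 18.9″

At latitude -29.47659°, cos φ = 0.870557.
1° of longitude at this latitude = 110.9 × cos φ = 96.54 km, so Δλ = 507.7 / 96544.8 = 0.0052587° = 18.931″.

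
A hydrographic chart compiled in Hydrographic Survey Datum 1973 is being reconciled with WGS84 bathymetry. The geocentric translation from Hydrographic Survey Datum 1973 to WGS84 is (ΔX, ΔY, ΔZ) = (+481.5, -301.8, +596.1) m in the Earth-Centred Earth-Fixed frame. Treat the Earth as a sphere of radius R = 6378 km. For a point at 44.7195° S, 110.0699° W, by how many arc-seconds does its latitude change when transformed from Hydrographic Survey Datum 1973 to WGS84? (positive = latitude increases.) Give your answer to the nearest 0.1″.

Δφ = 16.4″

sin φ = -0.703637, cos φ = 0.710560, sin λ = -0.939275, cos λ = -0.343166.
North component: ΔN = −sin φ cos λ·ΔX − sin φ sin λ·ΔY + cos φ·ΔZ = −(-0.703637)(-0.343166)(481.5) − (-0.703637)(-0.939275)(-301.8) + (0.710560)(596.1) = 506.76 m.
1° of latitude spans πR/180 = 111317 m, so Δφ = 506.76 / 111317 × 3600 = 16.389″.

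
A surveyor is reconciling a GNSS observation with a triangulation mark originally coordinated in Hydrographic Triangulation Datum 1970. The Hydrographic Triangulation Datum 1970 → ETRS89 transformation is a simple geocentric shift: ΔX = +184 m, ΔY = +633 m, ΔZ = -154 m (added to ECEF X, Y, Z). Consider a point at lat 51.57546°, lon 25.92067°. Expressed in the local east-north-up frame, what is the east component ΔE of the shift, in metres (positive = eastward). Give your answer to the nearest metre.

ΔE = 489 m

The local east axis at (φ, λ) is (−sin λ, cos λ, 0), so ΔE = −sin(25.92067°)·184 + cos(25.92067°)·633 = 488.89 m.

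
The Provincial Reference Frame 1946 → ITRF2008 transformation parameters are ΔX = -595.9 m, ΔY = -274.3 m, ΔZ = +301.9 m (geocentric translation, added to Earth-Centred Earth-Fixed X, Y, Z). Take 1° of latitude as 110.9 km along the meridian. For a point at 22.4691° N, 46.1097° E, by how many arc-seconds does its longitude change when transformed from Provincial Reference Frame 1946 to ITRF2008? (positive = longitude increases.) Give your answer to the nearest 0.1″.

Δλ = 8.4″

sin φ = 0.382185, cos φ = 0.924086, sin λ = 0.720668, cos λ = 0.693280.
East component: ΔE = −sin λ·ΔX + cos λ·ΔY = −(0.720668)(-595.9) + (0.693280)(-274.3) = 239.28 m.
1° of latitude spans 110900 m; at latitude φ, 1° of longitude spans that × cos φ = 102481.1 m, so Δλ = 239.28 / 102481.1 × 3600 = 8.406″.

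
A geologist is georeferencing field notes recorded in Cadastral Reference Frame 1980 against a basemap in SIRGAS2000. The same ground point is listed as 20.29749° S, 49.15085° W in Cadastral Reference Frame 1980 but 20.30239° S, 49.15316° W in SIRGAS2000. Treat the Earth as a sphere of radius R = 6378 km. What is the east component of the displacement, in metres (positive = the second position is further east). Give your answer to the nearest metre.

ΔE = -241 m

Δφ = -20.30239° − -20.29749° = -0.00490°; Δλ = -49.15316° − -49.15085° = -0.00231°.
1° along a meridian = πR/180 = 111317 m.
ΔN = Δφ × 111317 = -545.5 m; ΔE = Δλ × 111317 × cos(-20.29749°) = -0.00231 × 111317 × 0.937904 = -241.2 m.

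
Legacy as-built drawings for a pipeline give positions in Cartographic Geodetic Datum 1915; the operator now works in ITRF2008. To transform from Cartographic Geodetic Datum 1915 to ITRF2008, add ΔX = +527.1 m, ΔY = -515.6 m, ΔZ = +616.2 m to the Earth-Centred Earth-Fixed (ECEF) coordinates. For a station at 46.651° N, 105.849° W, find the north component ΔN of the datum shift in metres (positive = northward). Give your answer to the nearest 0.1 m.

At φ = 46.651°, λ = -105.849°: sin φ = 0.727186, cos φ = 0.686441, sin λ = -0.961985, cos λ = -0.273103.
ΔN = −sin φ cos λ·ΔX − sin φ sin λ·ΔY + cos φ·ΔZ = −(0.727186)(-0.273103)(527.1) − (0.727186)(-0.961985)(-515.6) + (0.686441)(616.2) = 166.98 m.

ΔN = 167.0 m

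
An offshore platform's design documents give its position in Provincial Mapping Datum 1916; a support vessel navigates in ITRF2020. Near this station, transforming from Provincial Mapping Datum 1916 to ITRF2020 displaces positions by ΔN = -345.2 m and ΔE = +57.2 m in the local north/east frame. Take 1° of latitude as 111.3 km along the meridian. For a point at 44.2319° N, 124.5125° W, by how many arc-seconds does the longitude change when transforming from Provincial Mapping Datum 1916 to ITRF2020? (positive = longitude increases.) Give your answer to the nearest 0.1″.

Δλ = 2.6″

At latitude 44.2319°, cos φ = 0.716522.
1° of longitude at this latitude = 111.3 × cos φ = 79.75 km, so Δλ = 57.2 / 79748.9 = 0.0007173° = 2.582″.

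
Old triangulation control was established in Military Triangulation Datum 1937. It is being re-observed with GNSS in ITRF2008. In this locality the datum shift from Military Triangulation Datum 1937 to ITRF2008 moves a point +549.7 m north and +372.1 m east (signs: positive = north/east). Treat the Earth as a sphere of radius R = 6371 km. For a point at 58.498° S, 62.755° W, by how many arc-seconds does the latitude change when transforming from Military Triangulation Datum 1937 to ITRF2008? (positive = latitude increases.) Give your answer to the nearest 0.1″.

Δφ = 17.8″

On a sphere of radius R, 1 rad of latitude = R, so Δφ = ΔN / R = 549.7 / 6371000 = 8.6282e-05 rad = 17.797″.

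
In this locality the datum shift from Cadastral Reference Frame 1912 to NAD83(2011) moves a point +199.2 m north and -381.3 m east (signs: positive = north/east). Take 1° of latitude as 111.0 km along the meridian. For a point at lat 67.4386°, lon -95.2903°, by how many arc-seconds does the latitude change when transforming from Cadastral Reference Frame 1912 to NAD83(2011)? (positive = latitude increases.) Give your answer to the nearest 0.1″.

Δφ = 6.5″

1° of latitude = 111.0 km, so Δφ = 199.2 / 111000 = 0.0017946° = 6.461″.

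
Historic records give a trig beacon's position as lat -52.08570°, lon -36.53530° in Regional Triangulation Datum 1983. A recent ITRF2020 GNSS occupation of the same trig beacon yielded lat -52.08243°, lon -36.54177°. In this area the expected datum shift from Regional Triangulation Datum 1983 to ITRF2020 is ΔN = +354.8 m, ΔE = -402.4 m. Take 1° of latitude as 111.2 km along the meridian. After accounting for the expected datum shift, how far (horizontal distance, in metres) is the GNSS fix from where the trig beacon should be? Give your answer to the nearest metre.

41 m

Observed coordinate differences: Δφ = +0.00327°, Δλ = -0.00647°.
Converting to metres (1° lat = 111200 m, cos φ = 0.614482): observed ΔN = 363.6 m, observed ΔE = -442.1 m.
Subtracting the expected shift leaves a residual of 363.6 − (354.8) = 8.8 m north and -442.1 − (-402.4) = -39.7 m east.
Residual distance = √(8.8² + (-39.7)²) = 40.7 m.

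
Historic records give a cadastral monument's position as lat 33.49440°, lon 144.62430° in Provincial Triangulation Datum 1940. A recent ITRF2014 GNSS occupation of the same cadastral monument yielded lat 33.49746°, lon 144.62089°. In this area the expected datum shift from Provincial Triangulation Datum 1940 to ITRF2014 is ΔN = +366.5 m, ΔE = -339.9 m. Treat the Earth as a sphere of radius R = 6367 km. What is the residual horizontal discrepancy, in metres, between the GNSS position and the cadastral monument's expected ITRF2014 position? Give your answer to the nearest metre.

Observed coordinate differences: Δφ = +0.00306°, Δλ = -0.00341°.
Converting to metres (1° lat = 111125 m, cos φ = 0.833940): observed ΔN = 340.0 m, observed ΔE = -316.0 m.
Subtracting the expected shift leaves a residual of 340.0 − (366.5) = -26.5 m north and -316.0 − (-339.9) = 23.9 m east.
Residual distance = √((-26.5)² + 23.9²) = 35.6 m.

36 m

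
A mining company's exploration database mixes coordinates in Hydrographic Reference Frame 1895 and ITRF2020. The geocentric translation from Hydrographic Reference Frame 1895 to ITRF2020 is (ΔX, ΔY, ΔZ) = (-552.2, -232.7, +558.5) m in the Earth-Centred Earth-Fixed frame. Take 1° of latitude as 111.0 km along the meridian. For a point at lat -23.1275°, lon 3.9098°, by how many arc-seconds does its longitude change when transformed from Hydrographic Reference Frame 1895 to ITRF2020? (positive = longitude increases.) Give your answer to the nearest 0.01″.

sin φ = -0.392779, cos φ = 0.919633, sin λ = 0.068186, cos λ = 0.997673.
East component: ΔE = −sin λ·ΔX + cos λ·ΔY = −(0.068186)(-552.2) + (0.997673)(-232.7) = -194.51 m.
1° of latitude spans 111000 m; at latitude φ, 1° of longitude spans that × cos φ = 102079.3 m, so Δλ = -194.51 / 102079.3 × 3600 = -6.860″.

Δλ = -6.86″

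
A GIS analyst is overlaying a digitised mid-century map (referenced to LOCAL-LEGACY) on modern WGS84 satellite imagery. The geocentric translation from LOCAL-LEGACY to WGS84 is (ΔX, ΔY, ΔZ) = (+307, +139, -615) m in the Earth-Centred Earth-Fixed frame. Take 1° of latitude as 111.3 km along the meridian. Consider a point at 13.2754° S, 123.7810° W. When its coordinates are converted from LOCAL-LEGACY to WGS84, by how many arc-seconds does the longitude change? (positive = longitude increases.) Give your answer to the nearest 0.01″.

sin φ = -0.229632, cos φ = 0.973278, sin λ = -0.831169, cos λ = -0.556020.
East component: ΔE = −sin λ·ΔX + cos λ·ΔY = −(-0.831169)(307) + (-0.556020)(139) = 177.88 m.
1° of latitude spans 111300 m; at latitude φ, 1° of longitude spans that × cos φ = 108325.8 m, so Δλ = 177.88 / 108325.8 × 3600 = 5.912″.

Δλ = 5.91″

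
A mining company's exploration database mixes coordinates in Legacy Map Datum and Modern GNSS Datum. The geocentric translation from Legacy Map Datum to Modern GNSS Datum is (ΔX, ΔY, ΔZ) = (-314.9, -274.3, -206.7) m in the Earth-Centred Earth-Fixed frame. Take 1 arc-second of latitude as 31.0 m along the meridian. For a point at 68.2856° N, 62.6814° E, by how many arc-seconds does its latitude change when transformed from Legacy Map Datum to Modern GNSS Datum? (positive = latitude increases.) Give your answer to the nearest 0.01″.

sin φ = 0.929040, cos φ = 0.369980, sin λ = 0.888468, cos λ = 0.458938.
North component: ΔN = −sin φ cos λ·ΔX − sin φ sin λ·ΔY + cos φ·ΔZ = −(0.929040)(0.458938)(-314.9) − (0.929040)(0.888468)(-274.3) + (0.369980)(-206.7) = 284.20 m.
1° of latitude spans 3600 × 31.00 = 111600 m, so Δφ = 284.20 / 111600 × 3600 = 9.168″.

Δφ = 9.17″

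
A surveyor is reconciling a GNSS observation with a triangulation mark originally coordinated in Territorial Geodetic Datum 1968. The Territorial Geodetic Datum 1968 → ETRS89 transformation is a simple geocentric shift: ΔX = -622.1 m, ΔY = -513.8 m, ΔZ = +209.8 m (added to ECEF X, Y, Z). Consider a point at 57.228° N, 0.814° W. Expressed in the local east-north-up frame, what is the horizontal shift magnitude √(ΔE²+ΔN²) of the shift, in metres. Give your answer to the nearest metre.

819 m

The local east axis at (φ, λ) is (−sin λ, cos λ, 0), so ΔE = −sin(-0.814°)·(-622.1) + cos(-0.814°)·(-513.8) = -522.59 m.
The local north axis is (−sin φ cos λ, −sin φ sin λ, cos φ), giving ΔN = 523.028 − 6.137 + 113.564 = 630.46 m.
Horizontal magnitude = √(ΔE² + ΔN²) = √((-522.59)² + 630.46²) = 818.88 m.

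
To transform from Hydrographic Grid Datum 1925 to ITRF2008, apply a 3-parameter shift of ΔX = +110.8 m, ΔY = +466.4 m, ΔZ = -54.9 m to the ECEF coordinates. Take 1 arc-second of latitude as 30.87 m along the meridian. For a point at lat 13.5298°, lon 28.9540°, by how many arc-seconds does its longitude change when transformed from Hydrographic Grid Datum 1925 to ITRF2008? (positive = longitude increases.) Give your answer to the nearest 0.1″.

sin φ = 0.233951, cos φ = 0.972248, sin λ = 0.484107, cos λ = 0.875009.
East component: ΔE = −sin λ·ΔX + cos λ·ΔY = −(0.484107)(110.8) + (0.875009)(466.4) = 354.46 m.
1° of latitude spans 3600 × 30.87 = 111132 m; at latitude φ, 1° of longitude spans that × cos φ = 108047.9 m, so Δλ = 354.46 / 108047.9 × 3600 = 11.810″.

Δλ = 11.8″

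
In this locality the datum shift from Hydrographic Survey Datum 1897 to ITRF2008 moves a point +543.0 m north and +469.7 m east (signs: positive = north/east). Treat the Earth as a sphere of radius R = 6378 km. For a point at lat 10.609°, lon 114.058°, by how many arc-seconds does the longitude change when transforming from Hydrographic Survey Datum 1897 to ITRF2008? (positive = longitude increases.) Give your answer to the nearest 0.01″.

Δλ = 15.45″

At latitude 10.609°, cos φ = 0.982906.
One radian of longitude at latitude φ spans R cos φ, so Δλ = ΔE / (R cos φ) = 469.7 / (6378000 × 0.982906) = 7.4925e-05 rad = 15.454″.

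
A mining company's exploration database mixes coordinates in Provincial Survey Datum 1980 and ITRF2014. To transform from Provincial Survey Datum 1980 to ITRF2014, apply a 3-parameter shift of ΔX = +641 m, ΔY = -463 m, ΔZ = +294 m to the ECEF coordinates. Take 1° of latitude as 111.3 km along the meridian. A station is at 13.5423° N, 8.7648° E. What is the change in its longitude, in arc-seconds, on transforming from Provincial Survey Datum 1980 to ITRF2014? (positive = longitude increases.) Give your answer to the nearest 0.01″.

sin φ = 0.234163, cos φ = 0.972197, sin λ = 0.152379, cos λ = 0.988322.
East component: ΔE = −sin λ·ΔX + cos λ·ΔY = −(0.152379)(641) + (0.988322)(-463) = -555.27 m.
1° of latitude spans 111300 m; at latitude φ, 1° of longitude spans that × cos φ = 108205.6 m, so Δλ = -555.27 / 108205.6 × 3600 = -18.474″.

Δλ = -18.47″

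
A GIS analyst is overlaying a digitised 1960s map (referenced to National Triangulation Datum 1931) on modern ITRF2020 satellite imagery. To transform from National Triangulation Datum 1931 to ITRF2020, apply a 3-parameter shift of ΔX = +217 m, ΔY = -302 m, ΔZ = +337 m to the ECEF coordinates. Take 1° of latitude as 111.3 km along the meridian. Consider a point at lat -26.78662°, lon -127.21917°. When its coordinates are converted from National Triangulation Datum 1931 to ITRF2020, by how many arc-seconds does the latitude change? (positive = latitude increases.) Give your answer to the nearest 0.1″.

sin φ = -0.450669, cos φ = 0.892691, sin λ = -0.796328, cos λ = -0.604866.
North component: ΔN = −sin φ cos λ·ΔX − sin φ sin λ·ΔY + cos φ·ΔZ = −(-0.450669)(-0.604866)(217) − (-0.450669)(-0.796328)(-302) + (0.892691)(337) = 350.07 m.
1° of latitude spans 111300 m, so Δφ = 350.07 / 111300 × 3600 = 11.323″.

Δφ = 11.3″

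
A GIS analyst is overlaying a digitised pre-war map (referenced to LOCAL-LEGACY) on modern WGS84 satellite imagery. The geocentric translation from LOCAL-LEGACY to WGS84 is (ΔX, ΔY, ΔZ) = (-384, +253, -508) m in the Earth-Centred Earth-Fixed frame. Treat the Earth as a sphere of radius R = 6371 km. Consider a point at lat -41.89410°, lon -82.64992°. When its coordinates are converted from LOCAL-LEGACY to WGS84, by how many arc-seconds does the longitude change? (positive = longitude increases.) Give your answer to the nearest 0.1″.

sin φ = -0.667756, cos φ = 0.744380, sin λ = -0.991783, cos λ = 0.127932.
East component: ΔE = −sin λ·ΔX + cos λ·ΔY = −(-0.991783)(-384) + (0.127932)(253) = -348.48 m.
1° of latitude spans πR/180 = 111195 m; at latitude φ, 1° of longitude spans that × cos φ = 82771.3 m, so Δλ = -348.48 / 82771.3 × 3600 = -15.156″.

Δλ = -15.2″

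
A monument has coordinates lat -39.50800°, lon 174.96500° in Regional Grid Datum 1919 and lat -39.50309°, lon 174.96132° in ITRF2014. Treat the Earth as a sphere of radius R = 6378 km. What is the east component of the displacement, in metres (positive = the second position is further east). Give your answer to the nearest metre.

Δφ = -39.50309° − -39.50800° = +0.00491°; Δλ = 174.96132° − 174.96500° = -0.00368°.
1° along a meridian = πR/180 = 111317 m.
ΔN = Δφ × 111317 = 546.6 m; ΔE = Δλ × 111317 × cos(-39.50800°) = -0.00368 × 111317 × 0.771536 = -316.1 m.

ΔE = -316 m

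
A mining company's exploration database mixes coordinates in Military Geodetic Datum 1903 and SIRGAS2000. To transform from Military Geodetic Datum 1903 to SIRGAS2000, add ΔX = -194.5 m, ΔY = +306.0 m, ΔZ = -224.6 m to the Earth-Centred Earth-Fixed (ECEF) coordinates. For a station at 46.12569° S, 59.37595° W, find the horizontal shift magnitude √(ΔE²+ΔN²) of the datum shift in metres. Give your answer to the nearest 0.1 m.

At φ = -46.12569°, λ = -59.37595°: sin φ = -0.720862, cos φ = 0.693079, sin λ = -0.860528, cos λ = 0.509403.
ΔE = −sin λ·ΔX + cos λ·ΔY = −(-0.860528)·(-194.5) + (0.509403)·(306.0) = -11.50 m.
ΔN = −sin φ cos λ·ΔX − sin φ sin λ·ΔY + cos φ·ΔZ = −(-0.720862)(0.509403)(-194.5) − (-0.720862)(-0.860528)(306.0) + (0.693079)(-224.6) = -416.91 m.
Horizontal magnitude = √(ΔE² + ΔN²) = √((-11.50)² + (-416.91)²) = 417.06 m.

417.1 m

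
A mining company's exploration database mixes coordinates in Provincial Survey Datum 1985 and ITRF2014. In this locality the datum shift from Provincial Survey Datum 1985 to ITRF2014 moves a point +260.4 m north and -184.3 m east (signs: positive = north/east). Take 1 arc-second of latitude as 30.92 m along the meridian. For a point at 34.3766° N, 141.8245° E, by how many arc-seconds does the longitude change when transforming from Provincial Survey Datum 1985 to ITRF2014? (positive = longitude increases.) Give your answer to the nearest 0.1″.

At latitude 34.3766°, cos φ = 0.825344.
1″ of longitude at this latitude = 30.92 × cos φ = 25.5196 m, so Δλ = -184.3 / 25.5196 = -7.222″.

Δλ = -7.2″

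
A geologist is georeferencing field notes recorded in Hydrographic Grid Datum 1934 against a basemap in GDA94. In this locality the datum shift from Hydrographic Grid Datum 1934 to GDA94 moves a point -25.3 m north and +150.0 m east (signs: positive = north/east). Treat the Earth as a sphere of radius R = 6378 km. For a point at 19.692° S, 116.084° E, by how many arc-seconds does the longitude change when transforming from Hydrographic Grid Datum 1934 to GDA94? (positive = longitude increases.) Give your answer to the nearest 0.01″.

At latitude -19.692°, cos φ = 0.941518.
One radian of longitude at latitude φ spans R cos φ, so Δλ = ΔE / (R cos φ) = 150.0 / (6378000 × 0.941518) = 2.4979e-05 rad = 5.152″.

Δλ = 5.15″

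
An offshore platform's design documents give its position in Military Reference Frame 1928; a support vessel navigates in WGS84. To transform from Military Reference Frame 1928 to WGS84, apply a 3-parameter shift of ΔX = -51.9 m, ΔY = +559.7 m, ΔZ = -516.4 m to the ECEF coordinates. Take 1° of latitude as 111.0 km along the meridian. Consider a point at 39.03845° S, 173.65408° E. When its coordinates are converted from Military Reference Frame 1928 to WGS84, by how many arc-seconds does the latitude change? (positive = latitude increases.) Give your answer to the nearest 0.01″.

Δφ = -10.69″

sin φ = -0.629842, cos φ = 0.776723, sin λ = 0.110531, cos λ = -0.993873.
North component: ΔN = −sin φ cos λ·ΔX − sin φ sin λ·ΔY + cos φ·ΔZ = −(-0.629842)(-0.993873)(-51.9) − (-0.629842)(0.110531)(559.7) + (0.776723)(-516.4) = -329.65 m.
1° of latitude spans 111000 m, so Δφ = -329.65 / 111000 × 3600 = -10.691″.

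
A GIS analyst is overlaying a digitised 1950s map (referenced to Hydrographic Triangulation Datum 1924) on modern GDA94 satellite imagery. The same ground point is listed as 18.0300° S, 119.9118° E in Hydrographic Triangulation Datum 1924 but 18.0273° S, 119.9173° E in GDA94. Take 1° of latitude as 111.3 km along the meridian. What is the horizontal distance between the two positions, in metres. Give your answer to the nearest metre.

655 m

Δφ = -18.0273° − -18.0300° = +0.0027°; Δλ = 119.9173° − 119.9118° = +0.0055°.
ΔN = Δφ × 111300 = 300.5 m; ΔE = Δλ × 111300 × cos(-18.0300°) = +0.0055 × 111300 × 0.950895 = 582.1 m.
Distance = √(ΔE² + ΔN²) = √(582.1² + 300.5²) = 655.1 m.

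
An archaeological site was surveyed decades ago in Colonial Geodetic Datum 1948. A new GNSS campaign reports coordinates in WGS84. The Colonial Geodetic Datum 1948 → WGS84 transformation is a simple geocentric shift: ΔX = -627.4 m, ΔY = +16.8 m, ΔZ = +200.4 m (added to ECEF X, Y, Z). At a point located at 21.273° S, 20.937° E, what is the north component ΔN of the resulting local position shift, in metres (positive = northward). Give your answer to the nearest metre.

ΔN = -24 m

The local north axis is (−sin φ cos λ, −sin φ sin λ, cos φ), giving ΔN = -212.599 + 2.178 + 186.745 = -23.68 m.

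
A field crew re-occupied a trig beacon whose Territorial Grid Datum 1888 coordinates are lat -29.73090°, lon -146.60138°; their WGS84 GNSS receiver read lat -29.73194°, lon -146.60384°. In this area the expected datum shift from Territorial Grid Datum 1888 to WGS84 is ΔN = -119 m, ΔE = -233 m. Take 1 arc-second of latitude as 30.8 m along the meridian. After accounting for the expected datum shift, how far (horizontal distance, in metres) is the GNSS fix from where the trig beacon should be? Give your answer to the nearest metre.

5 m

Observed coordinate differences: Δφ = -0.00104°, Δλ = -0.00246°.
Converting to metres (1° lat = 110880 m, cos φ = 0.868364): observed ΔN = -115.3 m, observed ΔE = -236.9 m.
Subtracting the expected shift leaves a residual of -115.3 − (-119) = 3.7 m north and -236.9 − (-233) = -3.9 m east.
Residual distance = √(3.7² + (-3.9)²) = 5.3 m.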